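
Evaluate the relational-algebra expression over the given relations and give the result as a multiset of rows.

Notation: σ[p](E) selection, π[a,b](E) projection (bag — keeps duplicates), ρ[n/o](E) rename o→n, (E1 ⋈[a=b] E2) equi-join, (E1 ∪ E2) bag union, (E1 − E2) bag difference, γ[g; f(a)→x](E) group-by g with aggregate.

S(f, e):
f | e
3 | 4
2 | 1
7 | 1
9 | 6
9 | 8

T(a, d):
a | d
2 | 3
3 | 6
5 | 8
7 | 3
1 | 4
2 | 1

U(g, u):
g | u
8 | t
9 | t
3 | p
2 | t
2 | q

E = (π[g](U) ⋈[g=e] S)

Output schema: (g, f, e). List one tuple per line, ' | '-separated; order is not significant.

Stepwise |·|:
  U → 5
  π[g](U) → 5
  S → 5
  (π[g](U) ⋈[g=e] S) → 1

== RESULT ==
g | f | e
8 | 9 | 8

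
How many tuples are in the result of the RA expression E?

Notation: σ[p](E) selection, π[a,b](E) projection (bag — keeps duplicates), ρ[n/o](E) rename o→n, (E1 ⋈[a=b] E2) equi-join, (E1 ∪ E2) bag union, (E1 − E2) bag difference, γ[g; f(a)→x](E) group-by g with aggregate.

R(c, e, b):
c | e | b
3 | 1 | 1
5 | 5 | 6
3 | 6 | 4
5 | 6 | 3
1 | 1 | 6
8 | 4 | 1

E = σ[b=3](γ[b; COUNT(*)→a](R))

Row counts bottom-up:
  R → 6
  γ[b; COUNT(*)→a](R) → 4
  σ[b=3](γ[b; COUNT(*)→a](R)) → 1

|E| = 1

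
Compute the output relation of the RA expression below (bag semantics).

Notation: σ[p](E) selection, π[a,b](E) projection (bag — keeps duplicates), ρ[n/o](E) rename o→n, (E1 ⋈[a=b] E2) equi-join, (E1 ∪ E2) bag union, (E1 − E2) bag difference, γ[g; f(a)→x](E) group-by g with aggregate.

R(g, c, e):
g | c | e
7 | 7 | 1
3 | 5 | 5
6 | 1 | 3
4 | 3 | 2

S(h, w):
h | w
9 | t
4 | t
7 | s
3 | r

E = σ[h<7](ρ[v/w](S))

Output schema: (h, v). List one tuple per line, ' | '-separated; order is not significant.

Per-node cardinality:
  S → 4
  ρ[v/w](S) → 4
  σ[h<7](ρ[v/w](S)) → 2

== RESULT ==
h | v
3 | r
4 | t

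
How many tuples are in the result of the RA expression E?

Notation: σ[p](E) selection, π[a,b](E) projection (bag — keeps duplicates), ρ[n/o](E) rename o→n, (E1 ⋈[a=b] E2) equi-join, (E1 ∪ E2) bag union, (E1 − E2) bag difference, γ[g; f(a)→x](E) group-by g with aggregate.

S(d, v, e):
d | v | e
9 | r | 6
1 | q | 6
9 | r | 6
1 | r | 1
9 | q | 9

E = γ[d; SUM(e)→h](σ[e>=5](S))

Stepwise |·|:
  S → 5
  σ[e>=5](S) → 4
  γ[d; SUM(e)→h](σ[e>=5](S)) → 2

|E| = 2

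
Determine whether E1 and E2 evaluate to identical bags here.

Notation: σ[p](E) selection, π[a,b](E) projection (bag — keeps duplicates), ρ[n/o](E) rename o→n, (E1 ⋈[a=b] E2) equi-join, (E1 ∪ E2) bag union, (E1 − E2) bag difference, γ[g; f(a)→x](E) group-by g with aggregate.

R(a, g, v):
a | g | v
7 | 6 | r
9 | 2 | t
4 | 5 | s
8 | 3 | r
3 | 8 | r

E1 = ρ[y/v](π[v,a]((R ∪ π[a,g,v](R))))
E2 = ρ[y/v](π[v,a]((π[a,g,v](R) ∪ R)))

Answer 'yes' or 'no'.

E1 subexpression sizes:
  R → 5
  R → 5
  π[a,g,v](R) → 5
  (R ∪ π[a,g,v](R)) → 10
  π[v,a]((R ∪ π[a,g,v](R))) → 10
  ρ[y/v](π[v,a]((R ∪ π[a,g,v](R)))) → 10
E2 subexpression sizes:
  R → 5
  π[a,g,v](R) → 5
  R → 5
  (π[a,g,v](R) ∪ R) → 10
  π[v,a]((π[a,g,v](R) ∪ R)) → 10
  ρ[y/v](π[v,a]((π[a,g,v](R) ∪ R))) → 10

E1 and E2 produce the same multiset:
y | a
r | 3
r | 3
r | 7
r | 7
r | 8
r | 8
s | 4
s | 4
t | 9
t | 9

yes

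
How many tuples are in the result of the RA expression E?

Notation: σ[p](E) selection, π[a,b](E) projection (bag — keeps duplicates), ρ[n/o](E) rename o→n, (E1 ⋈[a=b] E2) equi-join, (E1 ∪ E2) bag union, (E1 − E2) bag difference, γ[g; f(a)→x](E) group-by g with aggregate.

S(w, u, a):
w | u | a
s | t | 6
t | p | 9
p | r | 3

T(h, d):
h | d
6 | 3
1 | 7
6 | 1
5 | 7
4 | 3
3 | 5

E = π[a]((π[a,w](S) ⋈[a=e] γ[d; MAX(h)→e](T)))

Row counts bottom-up:
  S → 3
  π[a,w](S) → 3
  T → 6
  γ[d; MAX(h)→e](T) → 4
  (π[a,w](S) ⋈[a=e] γ[d; MAX(h)→e](T)) → 3
  π[a]((π[a,w](S) ⋈[a=e] γ[d; MAX(h)→e](T))) → 3

|E| = 3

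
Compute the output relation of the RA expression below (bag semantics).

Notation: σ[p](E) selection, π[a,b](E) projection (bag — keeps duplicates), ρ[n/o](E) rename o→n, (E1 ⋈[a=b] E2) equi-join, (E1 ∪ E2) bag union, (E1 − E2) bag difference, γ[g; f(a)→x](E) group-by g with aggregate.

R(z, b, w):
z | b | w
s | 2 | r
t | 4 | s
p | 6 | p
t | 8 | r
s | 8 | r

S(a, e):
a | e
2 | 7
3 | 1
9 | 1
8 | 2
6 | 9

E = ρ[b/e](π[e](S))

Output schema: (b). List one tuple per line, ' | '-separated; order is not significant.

Row counts bottom-up:
  S → 5
  π[e](S) → 5
  ρ[b/e](π[e](S)) → 5

== RESULT ==
b
1
1
2
7
9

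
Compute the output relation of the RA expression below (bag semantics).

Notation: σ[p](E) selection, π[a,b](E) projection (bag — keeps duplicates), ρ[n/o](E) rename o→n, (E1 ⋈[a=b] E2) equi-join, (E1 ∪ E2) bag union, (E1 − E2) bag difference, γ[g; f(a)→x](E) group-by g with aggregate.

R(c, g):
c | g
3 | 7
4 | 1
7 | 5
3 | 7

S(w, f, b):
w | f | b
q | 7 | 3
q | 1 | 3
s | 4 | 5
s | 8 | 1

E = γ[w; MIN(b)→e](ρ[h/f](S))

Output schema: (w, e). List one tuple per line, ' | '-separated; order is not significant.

Stepwise |·|:
  S → 4
  ρ[h/f](S) → 4
  γ[w; MIN(b)→e](ρ[h/f](S)) → 2

== RESULT ==
w | e
q | 3
s | 1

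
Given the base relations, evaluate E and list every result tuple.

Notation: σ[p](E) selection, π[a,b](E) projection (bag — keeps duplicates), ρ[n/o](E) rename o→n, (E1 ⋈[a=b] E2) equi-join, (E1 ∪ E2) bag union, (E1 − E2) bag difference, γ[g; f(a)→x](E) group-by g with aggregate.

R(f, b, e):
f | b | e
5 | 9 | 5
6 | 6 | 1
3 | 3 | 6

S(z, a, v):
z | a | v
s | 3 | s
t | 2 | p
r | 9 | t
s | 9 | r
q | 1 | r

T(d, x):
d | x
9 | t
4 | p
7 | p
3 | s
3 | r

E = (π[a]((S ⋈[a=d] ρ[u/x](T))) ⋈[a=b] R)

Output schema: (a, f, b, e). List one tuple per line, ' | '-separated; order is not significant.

Row counts bottom-up:
  S → 5
  T → 5
  ρ[u/x](T) → 5
  (S ⋈[a=d] ρ[u/x](T)) → 4
  π[a]((S ⋈[a=d] ρ[u/x](T))) → 4
  R → 3
  (π[a]((S ⋈[a=d] ρ[u/x](T))) ⋈[a=b] R) → 4

== RESULT ==
a | f | b | e
3 | 3 | 3 | 6
3 | 3 | 3 | 6
9 | 5 | 9 | 5
9 | 5 | 9 | 5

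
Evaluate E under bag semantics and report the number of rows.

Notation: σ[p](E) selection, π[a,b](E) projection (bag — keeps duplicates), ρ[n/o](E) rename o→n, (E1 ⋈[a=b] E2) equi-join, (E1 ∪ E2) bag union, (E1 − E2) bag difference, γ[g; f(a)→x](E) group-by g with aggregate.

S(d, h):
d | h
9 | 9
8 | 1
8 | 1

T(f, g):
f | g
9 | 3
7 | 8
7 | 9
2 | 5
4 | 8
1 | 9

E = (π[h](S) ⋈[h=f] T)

Row counts bottom-up:
  S → 3
  π[h](S) → 3
  T → 6
  (π[h](S) ⋈[h=f] T) → 3

|E| = 3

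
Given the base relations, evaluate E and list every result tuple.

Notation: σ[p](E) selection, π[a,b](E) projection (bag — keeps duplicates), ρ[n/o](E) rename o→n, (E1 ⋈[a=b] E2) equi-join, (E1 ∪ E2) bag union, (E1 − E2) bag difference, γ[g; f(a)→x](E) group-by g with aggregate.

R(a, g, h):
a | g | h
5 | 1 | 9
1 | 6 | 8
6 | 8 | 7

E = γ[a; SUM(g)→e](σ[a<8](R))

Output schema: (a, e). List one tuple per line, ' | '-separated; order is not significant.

Per-node cardinality:
  R → 3
  σ[a<8](R) → 3
  γ[a; SUM(g)→e](σ[a<8](R)) → 3

== RESULT ==
a | e
1 | 6
5 | 1
6 | 8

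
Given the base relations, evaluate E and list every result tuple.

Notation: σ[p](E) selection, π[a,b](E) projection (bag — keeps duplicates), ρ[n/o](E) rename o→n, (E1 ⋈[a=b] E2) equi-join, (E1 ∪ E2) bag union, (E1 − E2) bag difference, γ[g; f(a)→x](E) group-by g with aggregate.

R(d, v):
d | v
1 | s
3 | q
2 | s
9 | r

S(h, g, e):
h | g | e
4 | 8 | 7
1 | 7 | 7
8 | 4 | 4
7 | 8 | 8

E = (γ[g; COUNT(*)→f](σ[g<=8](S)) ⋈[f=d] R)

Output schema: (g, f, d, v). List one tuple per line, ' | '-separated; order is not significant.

Stepwise |·|:
  S → 4
  σ[g<=8](S) → 4
  γ[g; COUNT(*)→f](σ[g<=8](S)) → 3
  R → 4
  (γ[g; COUNT(*)→f](σ[g<=8](S)) ⋈[f=d] R) → 3

== RESULT ==
g | f | d | v
4 | 1 | 1 | s
7 | 1 | 1 | s
8 | 2 | 2 | s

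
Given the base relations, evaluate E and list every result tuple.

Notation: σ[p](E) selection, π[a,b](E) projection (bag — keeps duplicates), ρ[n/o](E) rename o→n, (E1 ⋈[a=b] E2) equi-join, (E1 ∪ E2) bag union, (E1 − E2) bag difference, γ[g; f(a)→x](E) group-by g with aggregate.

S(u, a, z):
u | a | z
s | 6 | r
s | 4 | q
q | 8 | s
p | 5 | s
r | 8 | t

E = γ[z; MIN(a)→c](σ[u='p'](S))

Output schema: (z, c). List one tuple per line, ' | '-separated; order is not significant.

Per-node cardinality:
  S → 5
  σ[u='p'](S) → 1
  γ[z; MIN(a)→c](σ[u='p'](S)) → 1

== RESULT ==
z | c
s | 5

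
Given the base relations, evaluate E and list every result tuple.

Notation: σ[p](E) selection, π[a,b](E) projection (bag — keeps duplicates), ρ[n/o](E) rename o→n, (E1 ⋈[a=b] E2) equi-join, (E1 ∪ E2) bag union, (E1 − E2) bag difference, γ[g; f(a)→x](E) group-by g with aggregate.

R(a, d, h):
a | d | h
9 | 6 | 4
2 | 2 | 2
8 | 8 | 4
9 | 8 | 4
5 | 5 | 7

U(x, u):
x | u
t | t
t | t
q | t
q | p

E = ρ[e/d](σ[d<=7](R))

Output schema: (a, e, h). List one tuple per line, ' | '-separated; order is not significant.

Row counts bottom-up:
  R → 5
  σ[d<=7](R) → 3
  ρ[e/d](σ[d<=7](R)) → 3

== RESULT ==
a | e | h
2 | 2 | 2
5 | 5 | 7
9 | 6 | 4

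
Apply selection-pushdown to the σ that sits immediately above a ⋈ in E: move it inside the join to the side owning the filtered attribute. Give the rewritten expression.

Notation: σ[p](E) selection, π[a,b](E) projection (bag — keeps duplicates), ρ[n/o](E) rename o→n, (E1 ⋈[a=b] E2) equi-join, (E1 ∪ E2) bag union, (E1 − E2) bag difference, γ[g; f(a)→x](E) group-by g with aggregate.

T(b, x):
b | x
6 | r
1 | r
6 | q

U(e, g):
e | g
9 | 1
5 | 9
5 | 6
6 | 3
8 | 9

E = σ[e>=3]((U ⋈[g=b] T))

σ filters on e, owned by the left side.
E' = (σ[e>=3](U) ⋈[g=b] T)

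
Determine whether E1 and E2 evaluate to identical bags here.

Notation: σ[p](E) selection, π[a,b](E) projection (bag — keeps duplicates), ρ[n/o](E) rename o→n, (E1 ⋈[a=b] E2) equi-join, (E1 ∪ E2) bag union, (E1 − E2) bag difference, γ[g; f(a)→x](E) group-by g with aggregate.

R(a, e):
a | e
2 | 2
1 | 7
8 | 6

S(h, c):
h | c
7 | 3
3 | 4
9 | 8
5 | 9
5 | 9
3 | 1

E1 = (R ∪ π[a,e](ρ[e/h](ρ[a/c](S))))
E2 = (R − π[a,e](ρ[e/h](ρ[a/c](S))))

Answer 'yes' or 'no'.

E1 stepwise |·|:
  R → 3
  S → 6
  ρ[a/c](S) → 6
  ρ[e/h](ρ[a/c](S)) → 6
  π[a,e](ρ[e/h](ρ[a/c](S))) → 6
  (R ∪ π[a,e](ρ[e/h](ρ[a/c](S)))) → 9
E2 stepwise |·|:
  R → 3
  S → 6
  ρ[a/c](S) → 6
  ρ[e/h](ρ[a/c](S)) → 6
  π[a,e](ρ[e/h](ρ[a/c](S))) → 6
  (R − π[a,e](ρ[e/h](ρ[a/c](S)))) → 3

E1 result:
a | e
1 | 3
1 | 7
2 | 2
3 | 7
4 | 3
8 | 6
8 | 9
9 | 5
9 | 5
E2 result:
a | e
1 | 7
2 | 2
8 | 6
Witness: (4, 3) appears 1× in E1 but 0× in E2.

no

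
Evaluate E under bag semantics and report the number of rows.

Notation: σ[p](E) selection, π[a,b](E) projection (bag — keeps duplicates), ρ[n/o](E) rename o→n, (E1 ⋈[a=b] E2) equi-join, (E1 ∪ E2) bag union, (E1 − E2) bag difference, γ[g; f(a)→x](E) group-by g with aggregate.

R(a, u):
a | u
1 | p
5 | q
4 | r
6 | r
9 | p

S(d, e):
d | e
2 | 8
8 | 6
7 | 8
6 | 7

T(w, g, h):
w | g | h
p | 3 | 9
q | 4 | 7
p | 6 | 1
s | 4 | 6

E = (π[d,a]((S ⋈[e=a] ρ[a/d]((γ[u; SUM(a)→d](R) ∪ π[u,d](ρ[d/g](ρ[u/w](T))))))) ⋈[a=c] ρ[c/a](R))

Subexpression sizes:
  S → 4
  R → 5
  γ[u; SUM(a)→d](R) → 3
  T → 4
  ρ[u/w](T) → 4
  ρ[d/g](ρ[u/w](T)) → 4
  π[u,d](ρ[d/g](ρ[u/w](T))) → 4
  (γ[u; SUM(a)→d](R) ∪ π[u,d](ρ[d/g](ρ[u/w](T)))) → 7
  ρ[a/d]((γ[u; SUM(a)→d](R) ∪ π[u,d](ρ[d/g](ρ[u/w](T))))) → 7
  (S ⋈[e=a] ρ[a/d]((γ[u; SUM(a)→d](R) ∪ π[u,d](ρ[d/g](ρ[u/w](T)))))) → 1
  π[d,a]((S ⋈[e=a] ρ[a/d]((γ[u; SUM(a)→d](R) ∪ π[u,d](ρ[d/g](ρ[u/w](T))))))) → 1
  R → 5
  ρ[c/a](R) → 5
  (π[d,a]((S ⋈[e=a] ρ[a/d]((γ[u; SUM(a)→d](R) ∪ π[u,d](ρ[d/g](ρ[u/w](T))))))) ⋈[a=c] ρ[c/a](R)) → 1

|E| = 1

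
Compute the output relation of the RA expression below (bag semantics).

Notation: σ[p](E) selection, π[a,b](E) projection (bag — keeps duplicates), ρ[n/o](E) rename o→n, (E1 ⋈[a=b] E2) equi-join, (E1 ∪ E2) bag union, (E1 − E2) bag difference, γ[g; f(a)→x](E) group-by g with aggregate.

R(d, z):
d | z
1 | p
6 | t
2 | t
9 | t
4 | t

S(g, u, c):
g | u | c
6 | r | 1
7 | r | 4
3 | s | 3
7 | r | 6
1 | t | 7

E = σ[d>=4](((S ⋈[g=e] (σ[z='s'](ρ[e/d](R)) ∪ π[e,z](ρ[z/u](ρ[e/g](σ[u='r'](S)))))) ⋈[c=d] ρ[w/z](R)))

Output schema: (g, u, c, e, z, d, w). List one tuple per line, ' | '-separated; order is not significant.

Subexpression sizes:
  S → 5
  R → 5
  ρ[e/d](R) → 5
  σ[z='s'](ρ[e/d](R)) → 0
  S → 5
  σ[u='r'](S) → 3
  ρ[e/g](σ[u='r'](S)) → 3
  ρ[z/u](ρ[e/g](σ[u='r'](S))) → 3
  π[e,z](ρ[z/u](ρ[e/g](σ[u='r'](S)))) → 3
  (σ[z='s'](ρ[e/d](R)) ∪ π[e,z](ρ[z/u](ρ[e/g](σ[u='r'](S))))) → 3
  (S ⋈[g=e] (σ[z='s'](ρ[e/d](R)) ∪ π[e,z](ρ[z/u](ρ[e/g](σ[u='r'](S)))))) → 5
  R → 5
  ρ[w/z](R) → 5
  ((S ⋈[g=e] (σ[z='s'](ρ[e/d](R)) ∪ π[e,z](ρ[z/u](ρ[e/g](σ[u='r'](S)))))) ⋈[c=d] ρ[w/z](R)) → 5
  σ[d>=4](((S ⋈[g=e] (σ[z='s'](ρ[e/d](R)) ∪ π[e,z](ρ[z/u](ρ[e/g](σ[u='r'](S)))))) ⋈[c=d] ρ[w/z](R))) → 4

== RESULT ==
g | u | c | e | z | d | w
7 | r | 4 | 7 | r | 4 | t
7 | r | 4 | 7 | r | 4 | t
7 | r | 6 | 7 | r | 6 | t
7 | r | 6 | 7 | r | 6 | t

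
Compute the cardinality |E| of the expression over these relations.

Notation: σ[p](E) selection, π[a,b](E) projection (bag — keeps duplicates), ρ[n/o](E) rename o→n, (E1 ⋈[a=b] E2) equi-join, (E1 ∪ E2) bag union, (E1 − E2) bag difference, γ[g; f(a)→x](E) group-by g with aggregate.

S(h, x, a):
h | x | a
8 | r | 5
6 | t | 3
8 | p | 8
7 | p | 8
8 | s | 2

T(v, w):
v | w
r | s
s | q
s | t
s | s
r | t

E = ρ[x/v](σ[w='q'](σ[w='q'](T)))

Stepwise |·|:
  T → 5
  σ[w='q'](T) → 1
  σ[w='q'](σ[w='q'](T)) → 1
  ρ[x/v](σ[w='q'](σ[w='q'](T))) → 1

|E| = 1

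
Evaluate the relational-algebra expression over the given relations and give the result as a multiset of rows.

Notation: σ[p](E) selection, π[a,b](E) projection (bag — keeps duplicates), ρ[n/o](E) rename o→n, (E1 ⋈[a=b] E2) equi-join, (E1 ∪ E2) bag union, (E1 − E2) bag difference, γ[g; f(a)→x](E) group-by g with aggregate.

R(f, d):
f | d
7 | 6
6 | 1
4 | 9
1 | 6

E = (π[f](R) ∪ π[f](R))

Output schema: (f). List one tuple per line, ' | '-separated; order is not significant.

Per-node cardinality:
  R → 4
  π[f](R) → 4
  R → 4
  π[f](R) → 4
  (π[f](R) ∪ π[f](R)) → 8

== RESULT ==
f
1
1
4
4
6
6
7
7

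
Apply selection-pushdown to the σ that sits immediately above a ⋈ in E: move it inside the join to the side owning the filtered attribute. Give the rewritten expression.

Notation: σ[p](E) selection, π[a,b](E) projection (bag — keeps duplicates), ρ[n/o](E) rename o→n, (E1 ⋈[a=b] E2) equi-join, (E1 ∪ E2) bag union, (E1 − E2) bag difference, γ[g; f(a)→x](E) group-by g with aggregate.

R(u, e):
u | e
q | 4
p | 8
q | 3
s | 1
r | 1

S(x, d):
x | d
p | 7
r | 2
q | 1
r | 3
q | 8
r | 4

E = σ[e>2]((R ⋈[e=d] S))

σ filters on e, owned by the left side.
E' = (σ[e>2](R) ⋈[e=d] S)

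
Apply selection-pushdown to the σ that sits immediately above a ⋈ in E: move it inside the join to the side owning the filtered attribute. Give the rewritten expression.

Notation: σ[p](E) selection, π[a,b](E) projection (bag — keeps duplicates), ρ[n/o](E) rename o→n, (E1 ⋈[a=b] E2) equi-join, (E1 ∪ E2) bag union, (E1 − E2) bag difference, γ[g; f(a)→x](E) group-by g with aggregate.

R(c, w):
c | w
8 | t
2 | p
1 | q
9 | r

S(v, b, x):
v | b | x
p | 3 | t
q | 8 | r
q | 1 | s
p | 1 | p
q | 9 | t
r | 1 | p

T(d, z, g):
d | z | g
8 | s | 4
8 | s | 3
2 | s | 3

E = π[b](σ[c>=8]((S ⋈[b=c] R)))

σ filters on c, owned by the right side.
E' = π[b]((S ⋈[b=c] σ[c>=8](R)))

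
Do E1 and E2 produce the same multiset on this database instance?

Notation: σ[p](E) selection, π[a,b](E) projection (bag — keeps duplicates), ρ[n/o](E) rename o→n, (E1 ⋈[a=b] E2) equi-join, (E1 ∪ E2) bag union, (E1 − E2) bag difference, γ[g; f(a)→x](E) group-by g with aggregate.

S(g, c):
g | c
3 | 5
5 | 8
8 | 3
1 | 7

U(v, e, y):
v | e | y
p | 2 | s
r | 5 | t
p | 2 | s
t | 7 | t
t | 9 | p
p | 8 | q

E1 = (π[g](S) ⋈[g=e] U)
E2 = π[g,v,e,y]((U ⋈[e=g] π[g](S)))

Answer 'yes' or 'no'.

E1 stepwise |·|:
  S → 4
  π[g](S) → 4
  U → 6
  (π[g](S) ⋈[g=e] U) → 2
E2 stepwise |·|:
  U → 6
  S → 4
  π[g](S) → 4
  (U ⋈[e=g] π[g](S)) → 2
  π[g,v,e,y]((U ⋈[e=g] π[g](S))) → 2

E1 and E2 produce the same multiset:
g | v | e | y
5 | r | 5 | t
8 | p | 8 | q

yes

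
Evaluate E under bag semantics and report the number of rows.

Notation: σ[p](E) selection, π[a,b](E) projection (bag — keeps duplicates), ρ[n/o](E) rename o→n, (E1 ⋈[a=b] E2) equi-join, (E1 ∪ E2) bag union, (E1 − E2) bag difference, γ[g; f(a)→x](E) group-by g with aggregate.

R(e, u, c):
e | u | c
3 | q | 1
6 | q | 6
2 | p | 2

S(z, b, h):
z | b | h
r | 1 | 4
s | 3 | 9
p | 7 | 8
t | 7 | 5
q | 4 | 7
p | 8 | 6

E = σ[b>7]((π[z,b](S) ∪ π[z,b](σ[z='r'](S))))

Row counts bottom-up:
  S → 6
  π[z,b](S) → 6
  S → 6
  σ[z='r'](S) → 1
  π[z,b](σ[z='r'](S)) → 1
  (π[z,b](S) ∪ π[z,b](σ[z='r'](S))) → 7
  σ[b>7]((π[z,b](S) ∪ π[z,b](σ[z='r'](S)))) → 1

|E| = 1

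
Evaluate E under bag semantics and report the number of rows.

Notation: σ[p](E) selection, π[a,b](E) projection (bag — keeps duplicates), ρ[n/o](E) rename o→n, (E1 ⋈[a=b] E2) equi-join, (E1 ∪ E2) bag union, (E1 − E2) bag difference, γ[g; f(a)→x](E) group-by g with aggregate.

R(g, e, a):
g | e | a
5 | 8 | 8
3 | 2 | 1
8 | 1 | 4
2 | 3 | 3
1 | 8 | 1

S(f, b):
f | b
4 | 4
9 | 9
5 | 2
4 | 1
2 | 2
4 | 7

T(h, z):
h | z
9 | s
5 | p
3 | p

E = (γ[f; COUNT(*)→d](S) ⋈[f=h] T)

Row counts bottom-up:
  S → 6
  γ[f; COUNT(*)→d](S) → 4
  T → 3
  (γ[f; COUNT(*)→d](S) ⋈[f=h] T) → 2

|E| = 2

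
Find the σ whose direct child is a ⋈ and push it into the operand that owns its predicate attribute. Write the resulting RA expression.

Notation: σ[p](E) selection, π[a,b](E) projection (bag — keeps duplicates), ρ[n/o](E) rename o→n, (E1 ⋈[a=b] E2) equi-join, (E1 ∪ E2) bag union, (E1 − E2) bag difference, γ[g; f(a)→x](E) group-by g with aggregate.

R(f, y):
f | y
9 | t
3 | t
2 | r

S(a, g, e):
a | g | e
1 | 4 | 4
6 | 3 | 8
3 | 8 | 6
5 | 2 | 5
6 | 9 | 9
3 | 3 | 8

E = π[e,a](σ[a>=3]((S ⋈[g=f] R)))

σ filters on a, owned by the left side.
E' = π[e,a]((σ[a>=3](S) ⋈[g=f] R))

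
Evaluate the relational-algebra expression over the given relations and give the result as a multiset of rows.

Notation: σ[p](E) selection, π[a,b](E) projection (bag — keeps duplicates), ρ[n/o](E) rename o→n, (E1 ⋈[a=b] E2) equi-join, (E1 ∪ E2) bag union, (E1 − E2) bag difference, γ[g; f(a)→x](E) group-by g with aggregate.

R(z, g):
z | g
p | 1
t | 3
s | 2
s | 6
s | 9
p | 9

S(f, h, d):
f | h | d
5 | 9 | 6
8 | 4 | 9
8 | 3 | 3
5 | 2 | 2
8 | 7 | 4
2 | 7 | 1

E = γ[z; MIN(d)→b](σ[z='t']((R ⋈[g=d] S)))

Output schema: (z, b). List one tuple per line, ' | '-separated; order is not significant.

Subexpression sizes:
  R → 6
  S → 6
  (R ⋈[g=d] S) → 6
  σ[z='t']((R ⋈[g=d] S)) → 1
  γ[z; MIN(d)→b](σ[z='t']((R ⋈[g=d] S))) → 1

== RESULT ==
z | b
t | 3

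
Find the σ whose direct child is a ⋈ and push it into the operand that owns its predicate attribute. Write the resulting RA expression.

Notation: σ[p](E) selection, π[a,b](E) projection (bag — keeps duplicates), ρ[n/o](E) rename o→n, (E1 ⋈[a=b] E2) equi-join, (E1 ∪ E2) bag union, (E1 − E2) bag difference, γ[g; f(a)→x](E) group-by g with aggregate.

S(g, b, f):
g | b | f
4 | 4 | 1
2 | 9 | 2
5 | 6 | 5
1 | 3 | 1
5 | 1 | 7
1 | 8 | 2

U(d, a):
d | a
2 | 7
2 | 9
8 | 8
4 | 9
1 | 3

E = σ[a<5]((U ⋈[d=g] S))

σ filters on a, owned by the left side.
E' = (σ[a<5](U) ⋈[d=g] S)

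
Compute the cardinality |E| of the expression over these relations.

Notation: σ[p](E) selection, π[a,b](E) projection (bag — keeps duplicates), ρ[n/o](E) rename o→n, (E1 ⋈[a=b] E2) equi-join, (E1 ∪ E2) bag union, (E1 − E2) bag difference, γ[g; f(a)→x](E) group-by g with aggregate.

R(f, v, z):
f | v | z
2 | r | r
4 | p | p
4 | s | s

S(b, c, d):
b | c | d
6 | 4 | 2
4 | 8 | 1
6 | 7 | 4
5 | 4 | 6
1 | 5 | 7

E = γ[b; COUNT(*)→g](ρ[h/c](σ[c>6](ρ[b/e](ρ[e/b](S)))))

Per-node cardinality:
  S → 5
  ρ[e/b](S) → 5
  ρ[b/e](ρ[e/b](S)) → 5
  σ[c>6](ρ[b/e](ρ[e/b](S))) → 2
  ρ[h/c](σ[c>6](ρ[b/e](ρ[e/b](S)))) → 2
  γ[b; COUNT(*)→g](ρ[h/c](σ[c>6](ρ[b/e](ρ[e/b](S))))) → 2

|E| = 2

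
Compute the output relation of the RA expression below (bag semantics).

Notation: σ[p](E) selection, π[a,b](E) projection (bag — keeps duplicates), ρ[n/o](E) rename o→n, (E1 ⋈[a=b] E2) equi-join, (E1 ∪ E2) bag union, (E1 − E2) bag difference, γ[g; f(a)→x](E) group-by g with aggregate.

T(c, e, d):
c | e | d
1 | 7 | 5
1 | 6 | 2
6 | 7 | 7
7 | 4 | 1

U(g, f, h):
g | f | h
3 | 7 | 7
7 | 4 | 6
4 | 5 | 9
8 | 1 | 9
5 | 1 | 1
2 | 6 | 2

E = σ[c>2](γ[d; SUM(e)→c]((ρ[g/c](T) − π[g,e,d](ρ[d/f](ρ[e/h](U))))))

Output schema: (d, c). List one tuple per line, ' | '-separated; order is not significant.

Row counts bottom-up:
  T → 4
  ρ[g/c](T) → 4
  U → 6
  ρ[e/h](U) → 6
  ρ[d/f](ρ[e/h](U)) → 6
  π[g,e,d](ρ[d/f](ρ[e/h](U))) → 6
  (ρ[g/c](T) − π[g,e,d](ρ[d/f](ρ[e/h](U)))) → 4
  γ[d; SUM(e)→c]((ρ[g/c](T) − π[g,e,d](ρ[d/f](ρ[e/h](U))))) → 4
  σ[c>2](γ[d; SUM(e)→c]((ρ[g/c](T) − π[g,e,d](ρ[d/f](ρ[e/h](U)))))) → 4

== RESULT ==
d | c
1 | 4
2 | 6
5 | 7
7 | 7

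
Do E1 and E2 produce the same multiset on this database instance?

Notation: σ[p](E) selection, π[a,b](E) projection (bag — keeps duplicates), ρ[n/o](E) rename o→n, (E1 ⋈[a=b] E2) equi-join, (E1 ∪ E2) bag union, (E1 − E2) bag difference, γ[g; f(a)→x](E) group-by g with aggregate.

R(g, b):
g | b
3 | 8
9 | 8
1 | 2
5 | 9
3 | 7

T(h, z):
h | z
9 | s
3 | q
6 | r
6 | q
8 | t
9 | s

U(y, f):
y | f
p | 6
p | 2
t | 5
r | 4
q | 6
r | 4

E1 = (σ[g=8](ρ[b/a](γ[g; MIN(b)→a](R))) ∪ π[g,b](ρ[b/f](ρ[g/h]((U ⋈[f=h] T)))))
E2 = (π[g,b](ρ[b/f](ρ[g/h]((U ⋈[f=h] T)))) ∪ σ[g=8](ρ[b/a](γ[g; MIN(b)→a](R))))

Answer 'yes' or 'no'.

E1 row counts bottom-up:
  R → 5
  γ[g; MIN(b)→a](R) → 4
  ρ[b/a](γ[g; MIN(b)→a](R)) → 4
  σ[g=8](ρ[b/a](γ[g; MIN(b)→a](R))) → 0
  U → 6
  T → 6
  (U ⋈[f=h] T) → 4
  ρ[g/h]((U ⋈[f=h] T)) → 4
  ρ[b/f](ρ[g/h]((U ⋈[f=h] T))) → 4
  π[g,b](ρ[b/f](ρ[g/h]((U ⋈[f=h] T)))) → 4
  (σ[g=8](ρ[b/a](γ[g; MIN(b)→a](R))) ∪ π[g,b](ρ[b/f](ρ[g/h]((U ⋈[f=h] T))))) → 4
E2 row counts bottom-up:
  U → 6
  T → 6
  (U ⋈[f=h] T) → 4
  ρ[g/h]((U ⋈[f=h] T)) → 4
  ρ[b/f](ρ[g/h]((U ⋈[f=h] T))) → 4
  π[g,b](ρ[b/f](ρ[g/h]((U ⋈[f=h] T)))) → 4
  R → 5
  γ[g; MIN(b)→a](R) → 4
  ρ[b/a](γ[g; MIN(b)→a](R)) → 4
  σ[g=8](ρ[b/a](γ[g; MIN(b)→a](R))) → 0
  (π[g,b](ρ[b/f](ρ[g/h]((U ⋈[f=h] T)))) ∪ σ[g=8](ρ[b/a](γ[g; MIN(b)→a](R)))) → 4

E1 and E2 produce the same multiset:
g | b
6 | 6
6 | 6
6 | 6
6 | 6

yes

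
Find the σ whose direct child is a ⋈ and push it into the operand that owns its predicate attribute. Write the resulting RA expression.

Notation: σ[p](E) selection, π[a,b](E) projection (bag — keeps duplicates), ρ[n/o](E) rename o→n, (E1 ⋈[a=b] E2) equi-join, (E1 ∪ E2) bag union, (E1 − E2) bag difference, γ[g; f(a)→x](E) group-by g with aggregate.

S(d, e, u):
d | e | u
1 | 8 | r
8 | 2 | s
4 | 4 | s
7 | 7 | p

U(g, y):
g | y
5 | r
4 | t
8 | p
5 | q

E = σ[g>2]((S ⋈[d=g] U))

σ filters on g, owned by the right side.
E' = (S ⋈[d=g] σ[g>2](U))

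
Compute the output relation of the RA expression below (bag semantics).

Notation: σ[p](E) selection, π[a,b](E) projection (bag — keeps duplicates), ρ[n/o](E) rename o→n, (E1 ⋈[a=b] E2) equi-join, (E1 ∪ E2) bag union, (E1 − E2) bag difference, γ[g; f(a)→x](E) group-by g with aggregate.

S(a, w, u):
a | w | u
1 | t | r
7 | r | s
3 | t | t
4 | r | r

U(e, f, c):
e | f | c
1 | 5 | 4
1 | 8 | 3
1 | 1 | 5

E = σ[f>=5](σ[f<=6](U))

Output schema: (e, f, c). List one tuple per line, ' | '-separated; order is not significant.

Per-node cardinality:
  U → 3
  σ[f<=6](U) → 2
  σ[f>=5](σ[f<=6](U)) → 1

== RESULT ==
e | f | c
1 | 5 | 4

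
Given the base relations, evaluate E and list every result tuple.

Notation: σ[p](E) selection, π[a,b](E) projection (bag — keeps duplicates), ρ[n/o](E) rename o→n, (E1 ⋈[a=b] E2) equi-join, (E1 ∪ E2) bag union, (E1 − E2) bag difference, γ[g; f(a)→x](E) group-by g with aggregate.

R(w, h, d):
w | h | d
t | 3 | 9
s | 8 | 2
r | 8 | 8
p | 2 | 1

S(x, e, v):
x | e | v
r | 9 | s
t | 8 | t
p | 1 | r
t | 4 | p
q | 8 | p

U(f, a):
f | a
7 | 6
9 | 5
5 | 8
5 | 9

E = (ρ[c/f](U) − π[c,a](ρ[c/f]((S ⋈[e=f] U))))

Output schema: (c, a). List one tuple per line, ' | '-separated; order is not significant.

Stepwise |·|:
  U → 4
  ρ[c/f](U) → 4
  S → 5
  U → 4
  (S ⋈[e=f] U) → 1
  ρ[c/f]((S ⋈[e=f] U)) → 1
  π[c,a](ρ[c/f]((S ⋈[e=f] U))) → 1
  (ρ[c/f](U) − π[c,a](ρ[c/f]((S ⋈[e=f] U)))) → 3

== RESULT ==
c | a
5 | 8
5 | 9
7 | 6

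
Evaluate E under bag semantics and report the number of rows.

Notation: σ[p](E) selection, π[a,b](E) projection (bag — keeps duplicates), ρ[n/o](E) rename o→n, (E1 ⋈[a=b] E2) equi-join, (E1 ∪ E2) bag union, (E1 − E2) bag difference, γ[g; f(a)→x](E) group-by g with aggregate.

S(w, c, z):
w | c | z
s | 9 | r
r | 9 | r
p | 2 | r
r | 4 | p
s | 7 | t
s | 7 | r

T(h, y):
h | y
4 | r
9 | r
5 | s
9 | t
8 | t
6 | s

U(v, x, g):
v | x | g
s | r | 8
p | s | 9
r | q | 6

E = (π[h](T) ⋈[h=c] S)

Row counts bottom-up:
  T → 6
  π[h](T) → 6
  S → 6
  (π[h](T) ⋈[h=c] S) → 5

|E| = 5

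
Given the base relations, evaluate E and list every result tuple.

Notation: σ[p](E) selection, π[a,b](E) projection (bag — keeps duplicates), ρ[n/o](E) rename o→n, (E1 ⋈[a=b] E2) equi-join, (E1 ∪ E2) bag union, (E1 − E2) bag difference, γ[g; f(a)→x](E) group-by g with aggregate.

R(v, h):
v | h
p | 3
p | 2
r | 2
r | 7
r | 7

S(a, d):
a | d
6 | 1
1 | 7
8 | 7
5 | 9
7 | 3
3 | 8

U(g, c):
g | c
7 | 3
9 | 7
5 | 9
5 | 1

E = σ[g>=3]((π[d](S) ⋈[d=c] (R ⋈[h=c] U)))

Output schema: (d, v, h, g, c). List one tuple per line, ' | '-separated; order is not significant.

Per-node cardinality:
  S → 6
  π[d](S) → 6
  R → 5
  U → 4
  (R ⋈[h=c] U) → 3
  (π[d](S) ⋈[d=c] (R ⋈[h=c] U)) → 5
  σ[g>=3]((π[d](S) ⋈[d=c] (R ⋈[h=c] U))) → 5

== RESULT ==
d | v | h | g | c
3 | p | 3 | 7 | 3
7 | r | 7 | 9 | 7
7 | r | 7 | 9 | 7
7 | r | 7 | 9 | 7
7 | r | 7 | 9 | 7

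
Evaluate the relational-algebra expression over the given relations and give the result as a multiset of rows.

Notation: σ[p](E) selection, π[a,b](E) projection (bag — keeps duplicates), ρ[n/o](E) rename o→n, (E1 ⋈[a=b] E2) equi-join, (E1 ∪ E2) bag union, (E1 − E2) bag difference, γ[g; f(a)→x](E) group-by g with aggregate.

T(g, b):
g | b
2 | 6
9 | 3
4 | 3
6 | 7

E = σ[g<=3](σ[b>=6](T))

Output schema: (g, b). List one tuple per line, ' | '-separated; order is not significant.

Row counts bottom-up:
  T → 4
  σ[b>=6](T) → 2
  σ[g<=3](σ[b>=6](T)) → 1

== RESULT ==
g | b
2 | 6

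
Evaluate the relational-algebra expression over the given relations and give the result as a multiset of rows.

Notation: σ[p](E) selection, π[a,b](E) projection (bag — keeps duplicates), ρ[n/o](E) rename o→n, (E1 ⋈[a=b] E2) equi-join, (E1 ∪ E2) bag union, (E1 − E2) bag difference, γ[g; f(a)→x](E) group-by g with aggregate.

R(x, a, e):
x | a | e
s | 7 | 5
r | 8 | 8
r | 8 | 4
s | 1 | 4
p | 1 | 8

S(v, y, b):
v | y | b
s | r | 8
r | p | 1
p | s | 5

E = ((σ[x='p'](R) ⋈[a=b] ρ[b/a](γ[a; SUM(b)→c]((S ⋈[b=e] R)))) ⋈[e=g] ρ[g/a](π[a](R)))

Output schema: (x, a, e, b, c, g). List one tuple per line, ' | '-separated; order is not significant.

Per-node cardinality:
  R → 5
  σ[x='p'](R) → 1
  S → 3
  R → 5
  (S ⋈[b=e] R) → 3
  γ[a; SUM(b)→c]((S ⋈[b=e] R)) → 3
  ρ[b/a](γ[a; SUM(b)→c]((S ⋈[b=e] R))) → 3
  (σ[x='p'](R) ⋈[a=b] ρ[b/a](γ[a; SUM(b)→c]((S ⋈[b=e] R)))) → 1
  R → 5
  π[a](R) → 5
  ρ[g/a](π[a](R)) → 5
  ((σ[x='p'](R) ⋈[a=b] ρ[b/a](γ[a; SUM(b)→c]((S ⋈[b=e] R)))) ⋈[e=g] ρ[g/a](π[a](R))) → 2

== RESULT ==
x | a | e | b | c | g
p | 1 | 8 | 1 | 8 | 8
p | 1 | 8 | 1 | 8 | 8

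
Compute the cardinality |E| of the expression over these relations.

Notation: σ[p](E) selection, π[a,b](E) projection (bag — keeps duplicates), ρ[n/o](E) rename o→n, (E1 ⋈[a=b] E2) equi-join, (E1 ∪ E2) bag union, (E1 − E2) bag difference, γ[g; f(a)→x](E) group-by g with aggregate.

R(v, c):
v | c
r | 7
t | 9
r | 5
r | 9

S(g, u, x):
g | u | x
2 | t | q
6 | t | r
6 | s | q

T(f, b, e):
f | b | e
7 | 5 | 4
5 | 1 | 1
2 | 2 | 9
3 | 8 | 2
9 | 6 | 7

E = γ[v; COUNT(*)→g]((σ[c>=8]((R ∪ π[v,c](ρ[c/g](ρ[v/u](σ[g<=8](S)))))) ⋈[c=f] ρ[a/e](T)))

Stepwise |·|:
  R → 4
  S → 3
  σ[g<=8](S) → 3
  ρ[v/u](σ[g<=8](S)) → 3
  ρ[c/g](ρ[v/u](σ[g<=8](S))) → 3
  π[v,c](ρ[c/g](ρ[v/u](σ[g<=8](S)))) → 3
  (R ∪ π[v,c](ρ[c/g](ρ[v/u](σ[g<=8](S))))) → 7
  σ[c>=8]((R ∪ π[v,c](ρ[c/g](ρ[v/u](σ[g<=8](S)))))) → 2
  T → 5
  ρ[a/e](T) → 5
  (σ[c>=8]((R ∪ π[v,c](ρ[c/g](ρ[v/u](σ[g<=8](S)))))) ⋈[c=f] ρ[a/e](T)) → 2
  γ[v; COUNT(*)→g]((σ[c>=8]((R ∪ π[v,c](ρ[c/g](ρ[v/u](σ[g<=8](S)))))) ⋈[c=f] ρ[a/e](T))) → 2

|E| = 2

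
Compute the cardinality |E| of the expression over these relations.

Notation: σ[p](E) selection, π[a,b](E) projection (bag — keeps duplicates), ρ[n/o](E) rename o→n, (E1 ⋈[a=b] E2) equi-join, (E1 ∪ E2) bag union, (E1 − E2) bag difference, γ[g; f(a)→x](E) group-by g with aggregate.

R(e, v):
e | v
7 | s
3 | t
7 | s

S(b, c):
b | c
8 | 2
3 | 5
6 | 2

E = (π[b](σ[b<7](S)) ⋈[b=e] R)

Row counts bottom-up:
  S → 3
  σ[b<7](S) → 2
  π[b](σ[b<7](S)) → 2
  R → 3
  (π[b](σ[b<7](S)) ⋈[b=e] R) → 1

|E| = 1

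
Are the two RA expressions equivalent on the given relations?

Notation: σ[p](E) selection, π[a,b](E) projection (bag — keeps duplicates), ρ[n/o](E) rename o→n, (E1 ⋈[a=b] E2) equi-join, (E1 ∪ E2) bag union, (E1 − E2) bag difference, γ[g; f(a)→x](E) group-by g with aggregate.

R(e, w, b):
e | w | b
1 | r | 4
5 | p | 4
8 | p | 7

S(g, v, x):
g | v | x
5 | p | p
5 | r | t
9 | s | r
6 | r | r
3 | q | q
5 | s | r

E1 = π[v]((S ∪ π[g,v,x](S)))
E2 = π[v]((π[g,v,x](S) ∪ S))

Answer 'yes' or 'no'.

E1 row counts bottom-up:
  S → 6
  S → 6
  π[g,v,x](S) → 6
  (S ∪ π[g,v,x](S)) → 12
  π[v]((S ∪ π[g,v,x](S))) → 12
E2 row counts bottom-up:
  S → 6
  π[g,v,x](S) → 6
  S → 6
  (π[g,v,x](S) ∪ S) → 12
  π[v]((π[g,v,x](S) ∪ S)) → 12

E1 and E2 produce the same multiset:
v
p
p
q
q
r
r
r
r
s
s
s
s

yes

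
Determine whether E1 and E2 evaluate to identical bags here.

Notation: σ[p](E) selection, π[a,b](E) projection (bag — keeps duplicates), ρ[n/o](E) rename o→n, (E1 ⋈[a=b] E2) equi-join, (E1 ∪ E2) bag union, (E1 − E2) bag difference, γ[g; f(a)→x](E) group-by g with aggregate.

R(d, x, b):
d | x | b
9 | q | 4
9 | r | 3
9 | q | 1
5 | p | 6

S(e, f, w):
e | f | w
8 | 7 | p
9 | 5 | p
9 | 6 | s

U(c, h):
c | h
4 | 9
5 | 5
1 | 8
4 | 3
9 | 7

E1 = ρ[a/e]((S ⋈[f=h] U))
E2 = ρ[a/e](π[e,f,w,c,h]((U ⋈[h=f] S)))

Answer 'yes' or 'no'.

E1 row counts bottom-up:
  S → 3
  U → 5
  (S ⋈[f=h] U) → 2
  ρ[a/e]((S ⋈[f=h] U)) → 2
E2 row counts bottom-up:
  U → 5
  S → 3
  (U ⋈[h=f] S) → 2
  π[e,f,w,c,h]((U ⋈[h=f] S)) → 2
  ρ[a/e](π[e,f,w,c,h]((U ⋈[h=f] S))) → 2

E1 and E2 produce the same multiset:
a | f | w | c | h
8 | 7 | p | 9 | 7
9 | 5 | p | 5 | 5

yes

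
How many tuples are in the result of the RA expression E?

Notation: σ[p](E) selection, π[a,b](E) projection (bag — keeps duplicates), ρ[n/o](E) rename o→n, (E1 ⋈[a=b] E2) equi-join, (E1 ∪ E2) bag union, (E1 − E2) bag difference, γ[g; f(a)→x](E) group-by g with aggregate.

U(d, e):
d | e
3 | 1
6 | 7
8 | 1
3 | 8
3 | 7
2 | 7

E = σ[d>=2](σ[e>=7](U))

Subexpression sizes:
  U → 6
  σ[e>=7](U) → 4
  σ[d>=2](σ[e>=7](U)) → 4

|E| = 4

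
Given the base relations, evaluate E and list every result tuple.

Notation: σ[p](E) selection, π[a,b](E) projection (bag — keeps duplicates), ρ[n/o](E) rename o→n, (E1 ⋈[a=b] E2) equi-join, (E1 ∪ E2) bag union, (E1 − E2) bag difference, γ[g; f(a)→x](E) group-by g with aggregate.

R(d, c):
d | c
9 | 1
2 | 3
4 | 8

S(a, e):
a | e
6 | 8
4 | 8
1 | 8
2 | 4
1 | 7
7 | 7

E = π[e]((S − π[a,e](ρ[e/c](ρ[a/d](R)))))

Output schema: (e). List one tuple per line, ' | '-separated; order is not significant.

Row counts bottom-up:
  S → 6
  R → 3
  ρ[a/d](R) → 3
  ρ[e/c](ρ[a/d](R)) → 3
  π[a,e](ρ[e/c](ρ[a/d](R))) → 3
  (S − π[a,e](ρ[e/c](ρ[a/d](R)))) → 5
  π[e]((S − π[a,e](ρ[e/c](ρ[a/d](R))))) → 5

== RESULT ==
e
4
7
7
8
8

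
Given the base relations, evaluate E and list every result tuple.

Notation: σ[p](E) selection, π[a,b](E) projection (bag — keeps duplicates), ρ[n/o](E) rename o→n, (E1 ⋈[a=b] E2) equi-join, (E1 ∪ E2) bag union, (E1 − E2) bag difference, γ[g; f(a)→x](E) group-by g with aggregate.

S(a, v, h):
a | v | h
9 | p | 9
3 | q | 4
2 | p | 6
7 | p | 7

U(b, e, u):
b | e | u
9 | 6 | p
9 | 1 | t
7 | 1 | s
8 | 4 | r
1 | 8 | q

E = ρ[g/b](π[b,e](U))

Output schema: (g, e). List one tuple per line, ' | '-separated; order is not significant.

Stepwise |·|:
  U → 5
  π[b,e](U) → 5
  ρ[g/b](π[b,e](U)) → 5

== RESULT ==
g | e
1 | 8
7 | 1
8 | 4
9 | 1
9 | 6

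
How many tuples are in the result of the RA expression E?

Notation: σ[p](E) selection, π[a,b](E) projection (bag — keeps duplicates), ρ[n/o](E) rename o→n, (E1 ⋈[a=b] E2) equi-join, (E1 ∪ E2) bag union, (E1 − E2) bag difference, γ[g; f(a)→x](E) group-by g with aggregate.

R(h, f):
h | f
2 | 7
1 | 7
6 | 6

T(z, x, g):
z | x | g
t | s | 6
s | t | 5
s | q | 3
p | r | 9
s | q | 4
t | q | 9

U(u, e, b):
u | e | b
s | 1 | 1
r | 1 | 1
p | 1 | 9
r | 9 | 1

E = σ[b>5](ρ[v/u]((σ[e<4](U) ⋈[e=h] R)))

Per-node cardinality:
  U → 4
  σ[e<4](U) → 3
  R → 3
  (σ[e<4](U) ⋈[e=h] R) → 3
  ρ[v/u]((σ[e<4](U) ⋈[e=h] R)) → 3
  σ[b>5](ρ[v/u]((σ[e<4](U) ⋈[e=h] R))) → 1

|E| = 1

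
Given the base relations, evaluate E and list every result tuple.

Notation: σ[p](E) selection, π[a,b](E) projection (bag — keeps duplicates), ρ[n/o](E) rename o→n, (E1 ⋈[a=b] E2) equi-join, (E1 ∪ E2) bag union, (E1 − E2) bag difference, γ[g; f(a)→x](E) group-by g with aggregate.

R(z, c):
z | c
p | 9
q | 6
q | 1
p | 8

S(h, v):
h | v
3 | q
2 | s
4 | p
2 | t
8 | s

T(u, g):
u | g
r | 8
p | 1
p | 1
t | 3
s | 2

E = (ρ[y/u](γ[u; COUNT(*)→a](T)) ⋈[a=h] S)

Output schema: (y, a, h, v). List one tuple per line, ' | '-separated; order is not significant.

Per-node cardinality:
  T → 5
  γ[u; COUNT(*)→a](T) → 4
  ρ[y/u](γ[u; COUNT(*)→a](T)) → 4
  S → 5
  (ρ[y/u](γ[u; COUNT(*)→a](T)) ⋈[a=h] S) → 2

== RESULT ==
y | a | h | v
p | 2 | 2 | s
p | 2 | 2 | t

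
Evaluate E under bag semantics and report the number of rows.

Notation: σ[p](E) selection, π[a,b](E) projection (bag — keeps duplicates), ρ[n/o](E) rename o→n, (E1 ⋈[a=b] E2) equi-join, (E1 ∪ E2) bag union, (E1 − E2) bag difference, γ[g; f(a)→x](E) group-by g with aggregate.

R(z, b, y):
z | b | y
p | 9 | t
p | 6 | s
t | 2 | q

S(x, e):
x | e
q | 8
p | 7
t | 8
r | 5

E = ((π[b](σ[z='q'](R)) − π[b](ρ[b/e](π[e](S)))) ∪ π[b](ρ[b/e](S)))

Stepwise |·|:
  R → 3
  σ[z='q'](R) → 0
  π[b](σ[z='q'](R)) → 0
  S → 4
  π[e](S) → 4
  ρ[b/e](π[e](S)) → 4
  π[b](ρ[b/e](π[e](S))) → 4
  (π[b](σ[z='q'](R)) − π[b](ρ[b/e](π[e](S)))) → 0
  S → 4
  ρ[b/e](S) → 4
  π[b](ρ[b/e](S)) → 4
  ((π[b](σ[z='q'](R)) − π[b](ρ[b/e](π[e](S)))) ∪ π[b](ρ[b/e](S))) → 4

|E| = 4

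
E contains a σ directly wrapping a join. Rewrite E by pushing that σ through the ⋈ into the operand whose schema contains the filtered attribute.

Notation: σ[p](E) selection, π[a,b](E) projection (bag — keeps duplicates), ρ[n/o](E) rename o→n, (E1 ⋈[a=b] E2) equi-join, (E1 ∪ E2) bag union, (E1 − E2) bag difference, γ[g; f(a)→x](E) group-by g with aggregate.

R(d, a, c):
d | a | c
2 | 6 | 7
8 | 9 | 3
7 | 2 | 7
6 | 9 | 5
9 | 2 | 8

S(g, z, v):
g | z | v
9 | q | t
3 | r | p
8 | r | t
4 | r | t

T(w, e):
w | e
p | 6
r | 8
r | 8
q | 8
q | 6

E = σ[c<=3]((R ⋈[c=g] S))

σ filters on c, owned by the left side.
E' = (σ[c<=3](R) ⋈[c=g] S)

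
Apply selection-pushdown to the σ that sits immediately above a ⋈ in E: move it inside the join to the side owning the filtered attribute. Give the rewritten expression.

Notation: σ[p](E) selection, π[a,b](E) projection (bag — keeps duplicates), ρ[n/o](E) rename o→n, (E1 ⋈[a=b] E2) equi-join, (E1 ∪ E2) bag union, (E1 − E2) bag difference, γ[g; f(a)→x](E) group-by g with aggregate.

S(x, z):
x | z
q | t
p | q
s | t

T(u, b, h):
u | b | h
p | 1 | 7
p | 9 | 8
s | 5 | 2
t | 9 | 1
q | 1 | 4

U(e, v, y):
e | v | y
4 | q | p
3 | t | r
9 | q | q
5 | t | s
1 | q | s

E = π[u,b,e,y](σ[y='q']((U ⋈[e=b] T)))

σ filters on y, owned by the left side.
E' = π[u,b,e,y]((σ[y='q'](U) ⋈[e=b] T))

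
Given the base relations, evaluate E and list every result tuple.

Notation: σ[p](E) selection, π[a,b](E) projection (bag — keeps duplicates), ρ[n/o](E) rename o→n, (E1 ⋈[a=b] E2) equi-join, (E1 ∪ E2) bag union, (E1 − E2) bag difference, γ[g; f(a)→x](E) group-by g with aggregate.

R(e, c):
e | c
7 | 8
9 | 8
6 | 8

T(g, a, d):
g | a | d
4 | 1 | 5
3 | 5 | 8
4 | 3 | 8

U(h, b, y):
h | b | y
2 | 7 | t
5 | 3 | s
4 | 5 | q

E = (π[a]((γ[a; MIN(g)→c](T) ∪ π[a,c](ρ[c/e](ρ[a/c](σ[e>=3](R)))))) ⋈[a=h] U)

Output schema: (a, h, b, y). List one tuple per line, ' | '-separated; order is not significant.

Row counts bottom-up:
  T → 3
  γ[a; MIN(g)→c](T) → 3
  R → 3
  σ[e>=3](R) → 3
  ρ[a/c](σ[e>=3](R)) → 3
  ρ[c/e](ρ[a/c](σ[e>=3](R))) → 3
  π[a,c](ρ[c/e](ρ[a/c](σ[e>=3](R)))) → 3
  (γ[a; MIN(g)→c](T) ∪ π[a,c](ρ[c/e](ρ[a/c](σ[e>=3](R))))) → 6
  π[a]((γ[a; MIN(g)→c](T) ∪ π[a,c](ρ[c/e](ρ[a/c](σ[e>=3](R)))))) → 6
  U → 3
  (π[a]((γ[a; MIN(g)→c](T) ∪ π[a,c](ρ[c/e](ρ[a/c](σ[e>=3](R)))))) ⋈[a=h] U) → 1

== RESULT ==
a | h | b | y
5 | 5 | 3 | s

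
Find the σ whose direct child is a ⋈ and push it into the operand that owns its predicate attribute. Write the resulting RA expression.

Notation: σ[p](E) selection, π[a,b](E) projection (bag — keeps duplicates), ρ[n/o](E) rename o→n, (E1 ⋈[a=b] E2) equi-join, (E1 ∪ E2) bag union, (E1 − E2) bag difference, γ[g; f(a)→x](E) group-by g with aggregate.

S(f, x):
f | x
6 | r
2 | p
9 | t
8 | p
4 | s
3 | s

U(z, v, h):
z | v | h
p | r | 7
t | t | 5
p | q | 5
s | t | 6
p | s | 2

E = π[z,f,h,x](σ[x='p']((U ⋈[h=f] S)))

σ filters on x, owned by the right side.
E' = π[z,f,h,x]((U ⋈[h=f] σ[x='p'](S)))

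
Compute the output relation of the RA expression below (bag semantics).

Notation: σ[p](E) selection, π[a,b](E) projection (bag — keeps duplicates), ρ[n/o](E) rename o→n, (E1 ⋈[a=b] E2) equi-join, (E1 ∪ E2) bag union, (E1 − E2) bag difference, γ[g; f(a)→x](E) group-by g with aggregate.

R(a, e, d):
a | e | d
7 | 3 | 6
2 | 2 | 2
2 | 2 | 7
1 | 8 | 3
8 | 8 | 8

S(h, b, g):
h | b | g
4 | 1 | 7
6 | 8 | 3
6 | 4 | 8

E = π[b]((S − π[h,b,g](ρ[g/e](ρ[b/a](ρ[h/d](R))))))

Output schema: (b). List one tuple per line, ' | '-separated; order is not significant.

Per-node cardinality:
  S → 3
  R → 5
  ρ[h/d](R) → 5
  ρ[b/a](ρ[h/d](R)) → 5
  ρ[g/e](ρ[b/a](ρ[h/d](R))) → 5
  π[h,b,g](ρ[g/e](ρ[b/a](ρ[h/d](R)))) → 5
  (S − π[h,b,g](ρ[g/e](ρ[b/a](ρ[h/d](R))))) → 3
  π[b]((S − π[h,b,g](ρ[g/e](ρ[b/a](ρ[h/d](R)))))) → 3

== RESULT ==
b
1
4
8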